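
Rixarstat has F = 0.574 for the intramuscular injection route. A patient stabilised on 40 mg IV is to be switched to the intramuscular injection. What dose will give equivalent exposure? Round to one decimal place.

D_intramuscular = 69.7 mg

For equal systemic exposure: F × D_ev = D_iv
D_ev = D_iv / F = 40 / 0.574 = 69.6864 mg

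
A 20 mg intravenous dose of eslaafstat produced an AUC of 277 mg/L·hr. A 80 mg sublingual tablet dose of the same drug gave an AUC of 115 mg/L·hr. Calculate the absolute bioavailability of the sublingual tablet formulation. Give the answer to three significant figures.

F = 0.104

F = (AUC_ev / D_ev) / (AUC_iv / D_iv)
  = (115/80) / (277/20)
  = 1.4375 / 13.85 = 0.1038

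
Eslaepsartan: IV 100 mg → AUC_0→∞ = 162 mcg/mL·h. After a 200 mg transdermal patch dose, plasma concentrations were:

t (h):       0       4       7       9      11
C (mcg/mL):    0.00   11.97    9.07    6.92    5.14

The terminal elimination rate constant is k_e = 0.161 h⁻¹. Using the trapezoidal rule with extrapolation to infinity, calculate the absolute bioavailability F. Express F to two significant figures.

F = 0.36

Trapezoidal AUC_0→11 (transdermal patch):
  [0→4]: (0.00+11.97)/2 × 4 = 23.94
  [4→7]: (11.97+9.07)/2 × 3 = 31.56
  [7→9]: (9.07+6.92)/2 × 2 = 15.99
  [9→11]: (6.92+5.14)/2 × 2 = 12.06
  Sum = 83.55 mcg/mL·h
Tail: C_last/k_e = 5.14/0.161 = 31.925
AUC_0→∞ (transdermal patch) = 83.55 + 31.925 = 115.475 mcg/mL·h
F = (AUC_ev/D_ev)/(AUC_iv/D_iv) = (115.475/200)/(162/100) = 0.577375/1.62 = 0.3564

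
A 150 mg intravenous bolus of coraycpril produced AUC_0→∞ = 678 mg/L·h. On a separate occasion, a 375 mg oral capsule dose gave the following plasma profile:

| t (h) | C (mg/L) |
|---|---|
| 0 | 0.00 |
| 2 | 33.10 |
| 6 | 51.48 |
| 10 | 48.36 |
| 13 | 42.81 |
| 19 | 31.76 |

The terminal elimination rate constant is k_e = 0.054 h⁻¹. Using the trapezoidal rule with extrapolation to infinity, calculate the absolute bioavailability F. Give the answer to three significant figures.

F = 0.797

Trapezoidal AUC_0→19 (oral capsule):
  [0→2]: (0.00+33.10)/2 × 2 = 33.1
  [2→6]: (33.10+51.48)/2 × 4 = 169.16
  [6→10]: (51.48+48.36)/2 × 4 = 199.68
  [10→13]: (48.36+42.81)/2 × 3 = 136.755
  [13→19]: (42.81+31.76)/2 × 6 = 223.71
  Sum = 762.405 mg/L·h
Tail: C_last/k_e = 31.76/0.054 = 588.148
AUC_0→∞ (oral capsule) = 762.405 + 588.148 = 1350.553 mg/L·h
F = (AUC_ev/D_ev)/(AUC_iv/D_iv) = (1350.553/375)/(678/150) = 3.60147/4.52 = 0.7968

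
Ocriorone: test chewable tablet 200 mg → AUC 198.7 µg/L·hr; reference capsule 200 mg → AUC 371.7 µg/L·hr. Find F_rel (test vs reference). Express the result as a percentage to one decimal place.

F_rel = (AUC_test/D_test) / (AUC_ref/D_ref)
      = (198.7/200) / (371.7/200)
      = 0.9935 / 1.8585 = 0.5346 = 53.46%

F_rel = 53.5%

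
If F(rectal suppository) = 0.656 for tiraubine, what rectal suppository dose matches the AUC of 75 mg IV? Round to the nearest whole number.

For equal systemic exposure: F × D_ev = D_iv
D_ev = D_iv / F = 75 / 0.656 = 114.329 mg

D_rectal = 114 mg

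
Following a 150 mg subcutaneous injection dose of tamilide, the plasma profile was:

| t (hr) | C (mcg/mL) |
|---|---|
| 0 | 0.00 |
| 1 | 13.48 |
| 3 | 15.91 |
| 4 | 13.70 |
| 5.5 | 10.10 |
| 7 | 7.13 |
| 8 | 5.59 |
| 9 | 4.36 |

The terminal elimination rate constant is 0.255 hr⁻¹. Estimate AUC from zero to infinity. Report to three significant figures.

Trapezoidal AUC_0→9:
  [0→1]: (0.00+13.48)/2 × 1 = 6.74
  [1→3]: (13.48+15.91)/2 × 2 = 29.39
  [3→4]: (15.91+13.70)/2 × 1 = 14.805
  [4→5.5]: (13.70+10.10)/2 × 1.5 = 17.85
  [5.5→7]: (10.10+7.13)/2 × 1.5 = 12.9225
  [7→8]: (7.13+5.59)/2 × 1 = 6.36
  [8→9]: (5.59+4.36)/2 × 1 = 4.975
  Sum = 93.0425 mcg/mL·hr
Extrapolated tail: C_last / k_e = 4.36 / 0.255 = 17.098
AUC_0→∞ = 93.0425 + 17.098 = 110.1405 mcg/mL·hr

AUC = 110 mcg/mL·hr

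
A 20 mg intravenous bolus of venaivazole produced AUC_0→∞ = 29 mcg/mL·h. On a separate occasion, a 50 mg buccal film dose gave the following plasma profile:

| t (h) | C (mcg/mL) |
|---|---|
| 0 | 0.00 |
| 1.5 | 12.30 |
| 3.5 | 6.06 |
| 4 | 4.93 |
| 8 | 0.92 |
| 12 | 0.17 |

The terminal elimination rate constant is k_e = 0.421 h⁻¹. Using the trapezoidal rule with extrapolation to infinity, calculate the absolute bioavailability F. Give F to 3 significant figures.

Trapezoidal AUC_0→12 (buccal film):
  [0→1.5]: (0.00+12.30)/2 × 1.5 = 9.225
  [1.5→3.5]: (12.30+6.06)/2 × 2 = 18.36
  [3.5→4]: (6.06+4.93)/2 × 0.5 = 2.7475
  [4→8]: (4.93+0.92)/2 × 4 = 11.7
  [8→12]: (0.92+0.17)/2 × 4 = 2.18
  Sum = 44.2125 mcg/mL·h
Tail: C_last/k_e = 0.17/0.421 = 0.404
AUC_0→∞ (buccal film) = 44.2125 + 0.404 = 44.6165 mcg/mL·h
F = (AUC_ev/D_ev)/(AUC_iv/D_iv) = (44.6165/50)/(29/20) = 0.89233/1.45 = 0.6154

F = 0.615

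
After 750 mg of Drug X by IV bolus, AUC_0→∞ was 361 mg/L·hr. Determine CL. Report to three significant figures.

CL = Dose_iv / AUC_0→∞
   = 750 / 361 = 2.07756 L/hr

CL = 2.08 L/hr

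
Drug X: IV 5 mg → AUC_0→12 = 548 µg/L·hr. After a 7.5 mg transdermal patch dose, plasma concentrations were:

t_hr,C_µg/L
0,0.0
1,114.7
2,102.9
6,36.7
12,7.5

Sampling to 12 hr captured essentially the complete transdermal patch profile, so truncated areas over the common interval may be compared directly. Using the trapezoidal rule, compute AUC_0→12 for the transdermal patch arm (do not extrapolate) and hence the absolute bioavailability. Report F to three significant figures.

F = 0.703

Trapezoidal AUC_0→12 (transdermal patch):
  [0→1]: (0.0+114.7)/2 × 1 = 57.35
  [1→2]: (114.7+102.9)/2 × 1 = 108.8
  [2→6]: (102.9+36.7)/2 × 4 = 279.2
  [6→12]: (36.7+7.5)/2 × 6 = 132.6
  Sum = 577.95 µg/L·hr
F = (AUC_ev/D_ev)/(AUC_iv/D_iv) = (577.95/7.5)/(548/5) = 77.06/109.6 = 0.7031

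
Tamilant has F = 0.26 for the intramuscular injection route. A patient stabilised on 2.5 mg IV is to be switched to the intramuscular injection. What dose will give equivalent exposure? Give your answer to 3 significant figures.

D_intramuscular = 9.62 mg

For equal systemic exposure: F × D_ev = D_iv
D_ev = D_iv / F = 2.5 / 0.26 = 9.61538 mg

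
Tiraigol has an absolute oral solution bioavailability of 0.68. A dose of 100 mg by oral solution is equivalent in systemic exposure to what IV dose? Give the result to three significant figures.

Systemic exposure from an extravascular dose = F × D_ev, so the equivalent IV dose is F × D_ev.
D_iv = F × D_ev = 0.68 × 100 = 68 mg

D_iv = 68.0 mg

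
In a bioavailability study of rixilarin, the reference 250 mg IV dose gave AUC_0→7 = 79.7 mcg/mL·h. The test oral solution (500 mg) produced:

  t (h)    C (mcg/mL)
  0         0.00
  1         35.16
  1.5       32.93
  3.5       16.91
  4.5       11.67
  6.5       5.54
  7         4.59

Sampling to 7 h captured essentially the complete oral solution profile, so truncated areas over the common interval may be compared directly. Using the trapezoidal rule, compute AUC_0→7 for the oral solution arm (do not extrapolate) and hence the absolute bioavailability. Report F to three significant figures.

F = 0.743

Trapezoidal AUC_0→7 (oral solution):
  [0→1]: (0.00+35.16)/2 × 1 = 17.58
  [1→1.5]: (35.16+32.93)/2 × 0.5 = 17.0225
  [1.5→3.5]: (32.93+16.91)/2 × 2 = 49.84
  [3.5→4.5]: (16.91+11.67)/2 × 1 = 14.29
  [4.5→6.5]: (11.67+5.54)/2 × 2 = 17.21
  [6.5→7]: (5.54+4.59)/2 × 0.5 = 2.5325
  Sum = 118.475 mcg/mL·h
F = (AUC_ev/D_ev)/(AUC_iv/D_iv) = (118.475/500)/(79.7/250) = 0.23695/0.3188 = 0.7433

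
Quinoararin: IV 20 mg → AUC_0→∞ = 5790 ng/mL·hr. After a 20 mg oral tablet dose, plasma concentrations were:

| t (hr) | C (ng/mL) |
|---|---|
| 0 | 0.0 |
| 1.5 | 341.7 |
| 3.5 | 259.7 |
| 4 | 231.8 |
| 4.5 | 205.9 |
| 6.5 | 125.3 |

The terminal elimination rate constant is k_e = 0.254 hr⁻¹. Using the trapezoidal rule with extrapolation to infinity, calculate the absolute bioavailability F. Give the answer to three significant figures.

F = 0.331

Trapezoidal AUC_0→6.5 (oral tablet):
  [0→1.5]: (0.0+341.7)/2 × 1.5 = 256.275
  [1.5→3.5]: (341.7+259.7)/2 × 2 = 601.4
  [3.5→4]: (259.7+231.8)/2 × 0.5 = 122.875
  [4→4.5]: (231.8+205.9)/2 × 0.5 = 109.425
  [4.5→6.5]: (205.9+125.3)/2 × 2 = 331.2
  Sum = 1421.175 ng/mL·hr
Tail: C_last/k_e = 125.3/0.254 = 493.307
AUC_0→∞ (oral tablet) = 1421.175 + 493.307 = 1914.482 ng/mL·hr
F = (AUC_ev/D_ev)/(AUC_iv/D_iv) = (1914.482/20)/(5790/20) = 95.7241/289.5 = 0.3307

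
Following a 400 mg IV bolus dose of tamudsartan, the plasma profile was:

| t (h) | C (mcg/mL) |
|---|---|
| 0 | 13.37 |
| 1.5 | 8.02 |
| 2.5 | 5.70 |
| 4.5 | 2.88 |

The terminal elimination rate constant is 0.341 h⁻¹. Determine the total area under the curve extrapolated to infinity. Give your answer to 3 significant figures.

Trapezoidal AUC_0→4.5:
  [0→1.5]: (13.37+8.02)/2 × 1.5 = 16.0425
  [1.5→2.5]: (8.02+5.70)/2 × 1 = 6.86
  [2.5→4.5]: (5.70+2.88)/2 × 2 = 8.58
  Sum = 31.4825 mcg/mL·h
Extrapolated tail: C_last / k_e = 2.88 / 0.341 = 8.446
AUC_0→∞ = 31.4825 + 8.446 = 39.9285 mcg/mL·h

AUC = 39.9 mcg/mL·h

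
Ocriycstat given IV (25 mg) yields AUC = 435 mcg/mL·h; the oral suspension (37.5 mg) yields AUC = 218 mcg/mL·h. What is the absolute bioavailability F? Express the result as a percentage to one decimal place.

F = (AUC_ev / D_ev) / (AUC_iv / D_iv)
  = (218/37.5) / (435/25)
  = 5.81333 / 17.4 = 0.3341
  = 33.41%

F = 33.4%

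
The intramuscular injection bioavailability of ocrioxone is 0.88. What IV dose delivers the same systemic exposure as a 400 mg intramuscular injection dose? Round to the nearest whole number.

Systemic exposure from an extravascular dose = F × D_ev, so the equivalent IV dose is F × D_ev.
D_iv = F × D_ev = 0.88 × 400 = 352 mg

D_iv = 352 mg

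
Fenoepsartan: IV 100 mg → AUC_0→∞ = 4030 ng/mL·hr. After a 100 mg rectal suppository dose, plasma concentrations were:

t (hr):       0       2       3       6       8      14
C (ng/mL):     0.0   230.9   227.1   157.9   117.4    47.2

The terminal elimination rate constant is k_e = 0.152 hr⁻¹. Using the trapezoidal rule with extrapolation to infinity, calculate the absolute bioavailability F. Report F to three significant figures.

F = 0.525

Trapezoidal AUC_0→14 (rectal suppository):
  [0→2]: (0.0+230.9)/2 × 2 = 230.9
  [2→3]: (230.9+227.1)/2 × 1 = 229.0
  [3→6]: (227.1+157.9)/2 × 3 = 577.5
  [6→8]: (157.9+117.4)/2 × 2 = 275.3
  [8→14]: (117.4+47.2)/2 × 6 = 493.8
  Sum = 1806.5 ng/mL·hr
Tail: C_last/k_e = 47.2/0.152 = 310.526
AUC_0→∞ (rectal suppository) = 1806.5 + 310.526 = 2117.026 ng/mL·hr
F = (AUC_ev/D_ev)/(AUC_iv/D_iv) = (2117.026/100)/(4030/100) = 21.17026/40.3 = 0.5253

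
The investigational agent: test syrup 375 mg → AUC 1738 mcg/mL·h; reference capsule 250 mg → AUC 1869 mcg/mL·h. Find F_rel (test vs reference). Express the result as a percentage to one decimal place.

F_rel = (AUC_test/D_test) / (AUC_ref/D_ref)
      = (1738/375) / (1869/250)
      = 4.63467 / 7.476 = 0.6199 = 61.99%

F_rel = 62.0%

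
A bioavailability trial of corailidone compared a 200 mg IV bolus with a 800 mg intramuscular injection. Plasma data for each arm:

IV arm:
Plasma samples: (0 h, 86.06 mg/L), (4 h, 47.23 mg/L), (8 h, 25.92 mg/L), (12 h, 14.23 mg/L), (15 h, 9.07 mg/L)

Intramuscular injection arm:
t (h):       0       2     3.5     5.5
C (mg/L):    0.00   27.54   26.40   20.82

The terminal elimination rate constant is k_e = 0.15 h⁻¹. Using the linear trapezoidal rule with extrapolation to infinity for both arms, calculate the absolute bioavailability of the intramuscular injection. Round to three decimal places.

F = 0.108

Trapezoidal AUC_0→15 (IV):
  [0→4]: (86.06+47.23)/2 × 4 = 266.58
  [4→8]: (47.23+25.92)/2 × 4 = 146.3
  [8→12]: (25.92+14.23)/2 × 4 = 80.3
  [12→15]: (14.23+9.07)/2 × 3 = 34.95
  Sum = 528.13 mg/L·h
IV tail: 9.07/0.15 = 60.467; AUC_iv,0→∞ = 528.13 + 60.467 = 588.597 mg/L·h
Trapezoidal AUC_0→5.5 (intramuscular injection):
  [0→2]: (0.00+27.54)/2 × 2 = 27.54
  [2→3.5]: (27.54+26.40)/2 × 1.5 = 40.455
  [3.5→5.5]: (26.40+20.82)/2 × 2 = 47.22
  Sum = 115.215 mg/L·h
intramuscular injection tail: 20.82/0.15 = 138.800; AUC_ev,0→∞ = 115.215 + 138.800 = 254.015 mg/L·h
F = (AUC_ev/D_ev)/(AUC_iv/D_iv) = (254.015/800)/(588.597/200) = 0.31751875/2.942985 = 0.1079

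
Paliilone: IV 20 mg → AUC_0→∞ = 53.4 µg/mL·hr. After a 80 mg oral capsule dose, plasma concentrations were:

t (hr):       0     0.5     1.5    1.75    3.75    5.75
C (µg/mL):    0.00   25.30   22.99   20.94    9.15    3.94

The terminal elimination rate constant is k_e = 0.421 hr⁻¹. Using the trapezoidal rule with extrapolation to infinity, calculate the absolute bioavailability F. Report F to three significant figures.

F = 0.414

Trapezoidal AUC_0→5.75 (oral capsule):
  [0→0.5]: (0.00+25.30)/2 × 0.5 = 6.325
  [0.5→1.5]: (25.30+22.99)/2 × 1 = 24.145
  [1.5→1.75]: (22.99+20.94)/2 × 0.25 = 5.49125
  [1.75→3.75]: (20.94+9.15)/2 × 2 = 30.09
  [3.75→5.75]: (9.15+3.94)/2 × 2 = 13.09
  Sum = 79.14125 µg/mL·hr
Tail: C_last/k_e = 3.94/0.421 = 9.359
AUC_0→∞ (oral capsule) = 79.14125 + 9.359 = 88.50025 µg/mL·hr
F = (AUC_ev/D_ev)/(AUC_iv/D_iv) = (88.50025/80)/(53.4/20) = 1.10625/2.67 = 0.4143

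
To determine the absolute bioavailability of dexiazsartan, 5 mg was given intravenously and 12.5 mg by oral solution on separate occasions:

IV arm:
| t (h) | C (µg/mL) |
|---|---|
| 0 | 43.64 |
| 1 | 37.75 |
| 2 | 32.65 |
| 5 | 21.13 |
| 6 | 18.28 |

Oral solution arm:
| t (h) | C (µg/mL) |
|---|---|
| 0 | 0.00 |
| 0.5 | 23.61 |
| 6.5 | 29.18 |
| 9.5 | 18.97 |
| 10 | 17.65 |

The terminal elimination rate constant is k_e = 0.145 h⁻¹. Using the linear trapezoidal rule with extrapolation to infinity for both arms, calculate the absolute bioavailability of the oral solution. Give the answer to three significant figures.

Trapezoidal AUC_0→6 (IV):
  [0→1]: (43.64+37.75)/2 × 1 = 40.695
  [1→2]: (37.75+32.65)/2 × 1 = 35.2
  [2→5]: (32.65+21.13)/2 × 3 = 80.67
  [5→6]: (21.13+18.28)/2 × 1 = 19.705
  Sum = 176.27 µg/mL·h
IV tail: 18.28/0.145 = 126.069; AUC_iv,0→∞ = 176.27 + 126.069 = 302.339 µg/mL·h
Trapezoidal AUC_0→10 (oral solution):
  [0→0.5]: (0.00+23.61)/2 × 0.5 = 5.9025
  [0.5→6.5]: (23.61+29.18)/2 × 6 = 158.37
  [6.5→9.5]: (29.18+18.97)/2 × 3 = 72.225
  [9.5→10]: (18.97+17.65)/2 × 0.5 = 9.155
  Sum = 245.6525 µg/mL·h
oral solution tail: 17.65/0.145 = 121.724; AUC_ev,0→∞ = 245.6525 + 121.724 = 367.3765 µg/mL·h
F = (AUC_ev/D_ev)/(AUC_iv/D_iv) = (367.3765/12.5)/(302.339/5) = 29.39012/60.4678 = 0.4860

F = 0.486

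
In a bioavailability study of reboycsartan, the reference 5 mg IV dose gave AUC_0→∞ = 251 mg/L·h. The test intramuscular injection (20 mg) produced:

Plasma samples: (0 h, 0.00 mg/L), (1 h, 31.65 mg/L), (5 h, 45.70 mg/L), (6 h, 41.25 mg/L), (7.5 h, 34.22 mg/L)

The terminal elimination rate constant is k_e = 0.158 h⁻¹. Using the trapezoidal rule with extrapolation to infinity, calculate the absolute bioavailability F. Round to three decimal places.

F = 0.485

Trapezoidal AUC_0→7.5 (intramuscular injection):
  [0→1]: (0.00+31.65)/2 × 1 = 15.825
  [1→5]: (31.65+45.70)/2 × 4 = 154.7
  [5→6]: (45.70+41.25)/2 × 1 = 43.475
  [6→7.5]: (41.25+34.22)/2 × 1.5 = 56.6025
  Sum = 270.6025 mg/L·h
Tail: C_last/k_e = 34.22/0.158 = 216.582
AUC_0→∞ (intramuscular injection) = 270.6025 + 216.582 = 487.1845 mg/L·h
F = (AUC_ev/D_ev)/(AUC_iv/D_iv) = (487.1845/20)/(251/5) = 24.359225/50.2 = 0.4852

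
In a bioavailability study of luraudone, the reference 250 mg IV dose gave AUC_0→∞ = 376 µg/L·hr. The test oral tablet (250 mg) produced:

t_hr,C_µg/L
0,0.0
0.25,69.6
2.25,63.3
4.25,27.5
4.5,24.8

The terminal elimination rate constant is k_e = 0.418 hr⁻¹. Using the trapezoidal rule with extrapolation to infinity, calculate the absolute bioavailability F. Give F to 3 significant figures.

F = 0.793

Trapezoidal AUC_0→4.5 (oral tablet):
  [0→0.25]: (0.0+69.6)/2 × 0.25 = 8.7
  [0.25→2.25]: (69.6+63.3)/2 × 2 = 132.9
  [2.25→4.25]: (63.3+27.5)/2 × 2 = 90.8
  [4.25→4.5]: (27.5+24.8)/2 × 0.25 = 6.5375
  Sum = 238.9375 µg/L·hr
Tail: C_last/k_e = 24.8/0.418 = 59.330
AUC_0→∞ (oral tablet) = 238.9375 + 59.330 = 298.2675 µg/L·hr
F = (AUC_ev/D_ev)/(AUC_iv/D_iv) = (298.2675/250)/(376/250) = 1.19307/1.504 = 0.7933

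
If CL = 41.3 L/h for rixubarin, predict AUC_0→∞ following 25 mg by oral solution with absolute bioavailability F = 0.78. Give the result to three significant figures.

AUC = 0.472 mg/L·h

AUC_0→∞ = F × Dose / CL
        = 0.78 × 25 / 41.3 = 0.472155 mg/L·h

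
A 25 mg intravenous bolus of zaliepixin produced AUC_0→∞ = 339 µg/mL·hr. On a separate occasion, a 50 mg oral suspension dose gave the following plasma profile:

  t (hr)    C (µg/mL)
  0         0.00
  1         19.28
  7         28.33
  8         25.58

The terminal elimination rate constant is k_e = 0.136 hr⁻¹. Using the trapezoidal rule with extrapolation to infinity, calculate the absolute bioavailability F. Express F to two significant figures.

F = 0.54

Trapezoidal AUC_0→8 (oral suspension):
  [0→1]: (0.00+19.28)/2 × 1 = 9.64
  [1→7]: (19.28+28.33)/2 × 6 = 142.83
  [7→8]: (28.33+25.58)/2 × 1 = 26.955
  Sum = 179.425 µg/mL·hr
Tail: C_last/k_e = 25.58/0.136 = 188.088
AUC_0→∞ (oral suspension) = 179.425 + 188.088 = 367.513 µg/mL·hr
F = (AUC_ev/D_ev)/(AUC_iv/D_iv) = (367.513/50)/(339/25) = 7.35026/13.56 = 0.5421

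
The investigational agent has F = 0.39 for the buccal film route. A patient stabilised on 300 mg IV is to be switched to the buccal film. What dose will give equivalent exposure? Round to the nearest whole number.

D_buccal = 769 mg

For equal systemic exposure: F × D_ev = D_iv
D_ev = D_iv / F = 300 / 0.39 = 769.231 mg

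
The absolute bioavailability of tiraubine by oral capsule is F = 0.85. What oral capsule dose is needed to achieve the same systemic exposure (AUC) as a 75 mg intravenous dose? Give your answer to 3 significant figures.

D_oral = 88.2 mg

For equal systemic exposure: F × D_ev = D_iv
D_ev = D_iv / F = 75 / 0.85 = 88.2353 mg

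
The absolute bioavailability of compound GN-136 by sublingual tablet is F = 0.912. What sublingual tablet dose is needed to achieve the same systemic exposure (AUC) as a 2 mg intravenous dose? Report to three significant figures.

For equal systemic exposure: F × D_ev = D_iv
D_ev = D_iv / F = 2 / 0.912 = 2.19298 mg

D_sublingual = 2.19 mg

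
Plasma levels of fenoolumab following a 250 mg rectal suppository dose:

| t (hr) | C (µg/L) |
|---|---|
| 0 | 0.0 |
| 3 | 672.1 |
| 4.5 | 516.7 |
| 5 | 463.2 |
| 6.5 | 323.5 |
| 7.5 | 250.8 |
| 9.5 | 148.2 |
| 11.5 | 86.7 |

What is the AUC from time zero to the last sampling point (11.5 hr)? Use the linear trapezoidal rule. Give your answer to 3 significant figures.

Trapezoidal AUC_0→11.5:
  [0→3]: (0.0+672.1)/2 × 3 = 1008.15
  [3→4.5]: (672.1+516.7)/2 × 1.5 = 891.6
  [4.5→5]: (516.7+463.2)/2 × 0.5 = 244.975
  [5→6.5]: (463.2+323.5)/2 × 1.5 = 590.025
  [6.5→7.5]: (323.5+250.8)/2 × 1 = 287.15
  [7.5→9.5]: (250.8+148.2)/2 × 2 = 399.0
  [9.5→11.5]: (148.2+86.7)/2 × 2 = 234.9
  Sum = 3655.8 µg/L·hr

AUC = 3660 µg/L·hr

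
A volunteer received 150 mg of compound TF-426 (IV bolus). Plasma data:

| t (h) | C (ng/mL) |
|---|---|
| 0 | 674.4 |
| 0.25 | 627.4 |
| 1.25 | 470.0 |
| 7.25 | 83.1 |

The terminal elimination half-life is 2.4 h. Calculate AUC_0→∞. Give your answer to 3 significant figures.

AUC = 2660 ng/mL·h

Trapezoidal AUC_0→7.25:
  [0→0.25]: (674.4+627.4)/2 × 0.25 = 162.725
  [0.25→1.25]: (627.4+470.0)/2 × 1 = 548.7
  [1.25→7.25]: (470.0+83.1)/2 × 6 = 1659.3
  Sum = 2370.725 ng/mL·h
k_e = ln2 / t½ = 0.693147 / 2.4 = 0.2888 h^-1
Extrapolated tail: C_last / k_e = 83.1 / 0.2888 = 287.742
AUC_0→∞ = 2370.725 + 287.742 = 2658.467 ng/mL·h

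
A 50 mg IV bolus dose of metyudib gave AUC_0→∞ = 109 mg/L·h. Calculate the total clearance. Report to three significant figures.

CL = 0.459 L/h

CL = Dose_iv / AUC_0→∞
   = 50 / 109 = 0.458716 L/h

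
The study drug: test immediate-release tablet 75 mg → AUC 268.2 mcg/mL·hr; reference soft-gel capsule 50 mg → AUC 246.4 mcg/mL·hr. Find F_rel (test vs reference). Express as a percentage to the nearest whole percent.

F_rel = 73%

F_rel = (AUC_test/D_test) / (AUC_ref/D_ref)
      = (268.2/75) / (246.4/50)
      = 3.576 / 4.928 = 0.7256 = 72.56%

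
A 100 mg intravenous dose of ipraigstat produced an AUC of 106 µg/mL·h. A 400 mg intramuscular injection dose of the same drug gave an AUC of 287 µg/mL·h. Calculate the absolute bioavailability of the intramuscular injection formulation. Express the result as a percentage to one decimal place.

F = 67.7%

F = (AUC_ev / D_ev) / (AUC_iv / D_iv)
  = (287/400) / (106/100)
  = 0.7175 / 1.06 = 0.6769
  = 67.69%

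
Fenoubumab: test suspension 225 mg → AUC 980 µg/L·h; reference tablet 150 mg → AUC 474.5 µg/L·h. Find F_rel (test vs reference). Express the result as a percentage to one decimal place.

F_rel = (AUC_test/D_test) / (AUC_ref/D_ref)
      = (980/225) / (474.5/150)
      = 4.35556 / 3.16333 = 1.3769 = 137.69%

F_rel = 137.7%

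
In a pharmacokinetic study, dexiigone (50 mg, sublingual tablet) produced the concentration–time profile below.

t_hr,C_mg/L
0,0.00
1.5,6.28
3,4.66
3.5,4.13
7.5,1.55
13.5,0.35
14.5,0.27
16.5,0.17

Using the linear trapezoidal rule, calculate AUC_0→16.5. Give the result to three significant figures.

Trapezoidal AUC_0→16.5:
  [0→1.5]: (0.00+6.28)/2 × 1.5 = 4.71
  [1.5→3]: (6.28+4.66)/2 × 1.5 = 8.205
  [3→3.5]: (4.66+4.13)/2 × 0.5 = 2.1975
  [3.5→7.5]: (4.13+1.55)/2 × 4 = 11.36
  [7.5→13.5]: (1.55+0.35)/2 × 6 = 5.7
  [13.5→14.5]: (0.35+0.27)/2 × 1 = 0.31
  [14.5→16.5]: (0.27+0.17)/2 × 2 = 0.44
  Sum = 32.9225 mg/L·hr

AUC = 32.9 mg/L·hr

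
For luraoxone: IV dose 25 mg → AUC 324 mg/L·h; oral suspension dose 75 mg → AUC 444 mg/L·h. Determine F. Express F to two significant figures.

F = (AUC_ev / D_ev) / (AUC_iv / D_iv)
  = (444/75) / (324/25)
  = 5.92 / 12.96 = 0.4568

F = 0.46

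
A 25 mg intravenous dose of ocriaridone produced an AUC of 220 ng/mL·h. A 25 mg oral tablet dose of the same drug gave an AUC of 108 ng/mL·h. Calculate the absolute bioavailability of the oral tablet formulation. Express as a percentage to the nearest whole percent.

F = (AUC_ev / D_ev) / (AUC_iv / D_iv)
  = (108/25) / (220/25)
  = 4.32 / 8.8 = 0.4909
  = 49.09%

F = 49%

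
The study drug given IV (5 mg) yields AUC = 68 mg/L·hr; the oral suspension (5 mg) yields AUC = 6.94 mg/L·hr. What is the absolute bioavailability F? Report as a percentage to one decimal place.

F = (AUC_ev / D_ev) / (AUC_iv / D_iv)
  = (6.94/5) / (68/5)
  = 1.388 / 13.6 = 0.1021
  = 10.21%

F = 10.2%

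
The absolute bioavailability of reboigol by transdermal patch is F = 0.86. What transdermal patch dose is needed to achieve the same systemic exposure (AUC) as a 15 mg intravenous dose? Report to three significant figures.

For equal systemic exposure: F × D_ev = D_iv
D_ev = D_iv / F = 15 / 0.86 = 17.4419 mg

D_transdermal = 17.4 mg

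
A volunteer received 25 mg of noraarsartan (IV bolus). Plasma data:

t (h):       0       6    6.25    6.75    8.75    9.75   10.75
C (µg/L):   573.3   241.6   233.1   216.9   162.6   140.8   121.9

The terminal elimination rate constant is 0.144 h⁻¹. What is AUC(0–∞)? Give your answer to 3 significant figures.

Trapezoidal AUC_0→10.75:
  [0→6]: (573.3+241.6)/2 × 6 = 2444.7
  [6→6.25]: (241.6+233.1)/2 × 0.25 = 59.3375
  [6.25→6.75]: (233.1+216.9)/2 × 0.5 = 112.5
  [6.75→8.75]: (216.9+162.6)/2 × 2 = 379.5
  [8.75→9.75]: (162.6+140.8)/2 × 1 = 151.7
  [9.75→10.75]: (140.8+121.9)/2 × 1 = 131.35
  Sum = 3279.0875 µg/L·h
Extrapolated tail: C_last / k_e = 121.9 / 0.144 = 846.528
AUC_0→∞ = 3279.0875 + 846.528 = 4125.6155 µg/L·h

AUC = 4130 µg/L·h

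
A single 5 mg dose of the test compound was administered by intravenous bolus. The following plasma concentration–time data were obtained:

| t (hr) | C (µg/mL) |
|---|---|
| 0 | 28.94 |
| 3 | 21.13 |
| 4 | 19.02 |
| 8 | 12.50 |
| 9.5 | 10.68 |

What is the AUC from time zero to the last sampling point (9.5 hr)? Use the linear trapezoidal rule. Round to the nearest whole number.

AUC = 176 µg/mL·hr

Trapezoidal AUC_0→9.5:
  [0→3]: (28.94+21.13)/2 × 3 = 75.105
  [3→4]: (21.13+19.02)/2 × 1 = 20.075
  [4→8]: (19.02+12.50)/2 × 4 = 63.04
  [8→9.5]: (12.50+10.68)/2 × 1.5 = 17.385
  Sum = 175.605 µg/mL·hr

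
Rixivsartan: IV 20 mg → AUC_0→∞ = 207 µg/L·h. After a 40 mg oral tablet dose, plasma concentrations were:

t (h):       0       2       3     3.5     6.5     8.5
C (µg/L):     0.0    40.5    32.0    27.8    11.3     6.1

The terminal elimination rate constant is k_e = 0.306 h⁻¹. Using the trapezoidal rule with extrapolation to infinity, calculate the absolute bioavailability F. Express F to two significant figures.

F = 0.45

Trapezoidal AUC_0→8.5 (oral tablet):
  [0→2]: (0.0+40.5)/2 × 2 = 40.5
  [2→3]: (40.5+32.0)/2 × 1 = 36.25
  [3→3.5]: (32.0+27.8)/2 × 0.5 = 14.95
  [3.5→6.5]: (27.8+11.3)/2 × 3 = 58.65
  [6.5→8.5]: (11.3+6.1)/2 × 2 = 17.4
  Sum = 167.75 µg/L·h
Tail: C_last/k_e = 6.1/0.306 = 19.935
AUC_0→∞ (oral tablet) = 167.75 + 19.935 = 187.685 µg/L·h
F = (AUC_ev/D_ev)/(AUC_iv/D_iv) = (187.685/40)/(207/20) = 4.692125/10.35 = 0.4533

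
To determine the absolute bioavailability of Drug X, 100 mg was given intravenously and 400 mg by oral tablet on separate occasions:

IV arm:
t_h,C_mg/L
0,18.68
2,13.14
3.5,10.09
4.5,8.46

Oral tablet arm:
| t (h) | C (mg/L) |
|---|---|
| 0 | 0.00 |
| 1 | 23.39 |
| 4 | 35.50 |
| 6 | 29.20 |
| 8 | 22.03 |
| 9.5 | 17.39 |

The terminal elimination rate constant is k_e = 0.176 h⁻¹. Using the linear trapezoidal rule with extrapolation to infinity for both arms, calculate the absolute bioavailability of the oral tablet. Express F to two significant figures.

Trapezoidal AUC_0→4.5 (IV):
  [0→2]: (18.68+13.14)/2 × 2 = 31.82
  [2→3.5]: (13.14+10.09)/2 × 1.5 = 17.4225
  [3.5→4.5]: (10.09+8.46)/2 × 1 = 9.275
  Sum = 58.5175 mg/L·h
IV tail: 8.46/0.176 = 48.068; AUC_iv,0→∞ = 58.5175 + 48.068 = 106.5855 mg/L·h
Trapezoidal AUC_0→9.5 (oral tablet):
  [0→1]: (0.00+23.39)/2 × 1 = 11.695
  [1→4]: (23.39+35.50)/2 × 3 = 88.335
  [4→6]: (35.50+29.20)/2 × 2 = 64.7
  [6→8]: (29.20+22.03)/2 × 2 = 51.23
  [8→9.5]: (22.03+17.39)/2 × 1.5 = 29.565
  Sum = 245.525 mg/L·h
oral tablet tail: 17.39/0.176 = 98.807; AUC_ev,0→∞ = 245.525 + 98.807 = 344.332 mg/L·h
F = (AUC_ev/D_ev)/(AUC_iv/D_iv) = (344.332/400)/(106.5855/100) = 0.86083/1.065855 = 0.8076

F = 0.81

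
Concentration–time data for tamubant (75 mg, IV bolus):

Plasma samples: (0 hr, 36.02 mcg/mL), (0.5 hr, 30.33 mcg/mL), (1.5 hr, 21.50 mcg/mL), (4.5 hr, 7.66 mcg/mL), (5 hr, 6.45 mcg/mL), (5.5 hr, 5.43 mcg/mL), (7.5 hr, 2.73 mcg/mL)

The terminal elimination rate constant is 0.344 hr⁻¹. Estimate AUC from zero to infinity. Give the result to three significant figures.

Trapezoidal AUC_0→7.5:
  [0→0.5]: (36.02+30.33)/2 × 0.5 = 16.5875
  [0.5→1.5]: (30.33+21.50)/2 × 1 = 25.915
  [1.5→4.5]: (21.50+7.66)/2 × 3 = 43.74
  [4.5→5]: (7.66+6.45)/2 × 0.5 = 3.5275
  [5→5.5]: (6.45+5.43)/2 × 0.5 = 2.97
  [5.5→7.5]: (5.43+2.73)/2 × 2 = 8.16
  Sum = 100.9 mcg/mL·hr
Extrapolated tail: C_last / k_e = 2.73 / 0.344 = 7.936
AUC_0→∞ = 100.9 + 7.936 = 108.836 mcg/mL·hr

AUC = 109 mcg/mL·hr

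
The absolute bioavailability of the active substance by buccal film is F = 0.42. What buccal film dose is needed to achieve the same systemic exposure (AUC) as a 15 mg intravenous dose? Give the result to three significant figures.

D_buccal = 35.7 mg

For equal systemic exposure: F × D_ev = D_iv
D_ev = D_iv / F = 15 / 0.42 = 35.7143 mg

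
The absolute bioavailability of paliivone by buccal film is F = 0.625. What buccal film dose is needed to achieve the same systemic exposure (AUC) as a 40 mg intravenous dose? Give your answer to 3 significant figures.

For equal systemic exposure: F × D_ev = D_iv
D_ev = D_iv / F = 40 / 0.625 = 64 mg

D_buccal = 64.0 mg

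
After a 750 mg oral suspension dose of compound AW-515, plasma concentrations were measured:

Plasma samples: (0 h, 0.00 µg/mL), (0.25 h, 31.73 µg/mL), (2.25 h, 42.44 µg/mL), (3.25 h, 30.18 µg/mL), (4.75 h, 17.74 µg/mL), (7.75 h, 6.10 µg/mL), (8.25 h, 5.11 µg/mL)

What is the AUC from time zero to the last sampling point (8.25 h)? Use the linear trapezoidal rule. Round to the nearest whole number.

AUC = 189 µg/mL·h

Trapezoidal AUC_0→8.25:
  [0→0.25]: (0.00+31.73)/2 × 0.25 = 3.96625
  [0.25→2.25]: (31.73+42.44)/2 × 2 = 74.17
  [2.25→3.25]: (42.44+30.18)/2 × 1 = 36.31
  [3.25→4.75]: (30.18+17.74)/2 × 1.5 = 35.94
  [4.75→7.75]: (17.74+6.10)/2 × 3 = 35.76
  [7.75→8.25]: (6.10+5.11)/2 × 0.5 = 2.8025
  Sum = 188.94875 µg/mL·h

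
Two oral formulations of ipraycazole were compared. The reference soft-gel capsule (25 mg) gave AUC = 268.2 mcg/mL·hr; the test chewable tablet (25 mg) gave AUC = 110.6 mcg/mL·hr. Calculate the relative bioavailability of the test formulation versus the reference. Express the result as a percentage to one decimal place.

F_rel = 41.2%

F_rel = (AUC_test/D_test) / (AUC_ref/D_ref)
      = (110.6/25) / (268.2/25)
      = 4.424 / 10.728 = 0.4124 = 41.24%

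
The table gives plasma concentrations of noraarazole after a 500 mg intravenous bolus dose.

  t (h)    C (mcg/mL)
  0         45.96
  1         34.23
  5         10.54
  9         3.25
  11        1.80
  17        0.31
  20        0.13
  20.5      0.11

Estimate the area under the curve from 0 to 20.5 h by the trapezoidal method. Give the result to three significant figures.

AUC = 169 mcg/mL·h

Trapezoidal AUC_0→20.5:
  [0→1]: (45.96+34.23)/2 × 1 = 40.095
  [1→5]: (34.23+10.54)/2 × 4 = 89.54
  [5→9]: (10.54+3.25)/2 × 4 = 27.58
  [9→11]: (3.25+1.80)/2 × 2 = 5.05
  [11→17]: (1.80+0.31)/2 × 6 = 6.33
  [17→20]: (0.31+0.13)/2 × 3 = 0.66
  [20→20.5]: (0.13+0.11)/2 × 0.5 = 0.06
  Sum = 169.315 mcg/mL·h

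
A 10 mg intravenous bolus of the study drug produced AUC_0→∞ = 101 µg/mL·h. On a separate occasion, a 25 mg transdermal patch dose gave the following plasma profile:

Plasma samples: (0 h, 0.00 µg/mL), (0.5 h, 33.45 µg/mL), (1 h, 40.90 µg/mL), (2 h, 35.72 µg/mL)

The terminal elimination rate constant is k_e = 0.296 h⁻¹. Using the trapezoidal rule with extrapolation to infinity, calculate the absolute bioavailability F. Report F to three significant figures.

Trapezoidal AUC_0→2 (transdermal patch):
  [0→0.5]: (0.00+33.45)/2 × 0.5 = 8.3625
  [0.5→1]: (33.45+40.90)/2 × 0.5 = 18.5875
  [1→2]: (40.90+35.72)/2 × 1 = 38.31
  Sum = 65.26 µg/mL·h
Tail: C_last/k_e = 35.72/0.296 = 120.676
AUC_0→∞ (transdermal patch) = 65.26 + 120.676 = 185.936 µg/mL·h
F = (AUC_ev/D_ev)/(AUC_iv/D_iv) = (185.936/25)/(101/10) = 7.43744/10.1 = 0.7364

F = 0.736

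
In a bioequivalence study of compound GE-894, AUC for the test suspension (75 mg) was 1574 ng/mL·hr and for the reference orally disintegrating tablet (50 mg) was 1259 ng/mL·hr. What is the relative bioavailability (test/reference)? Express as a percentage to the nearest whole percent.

F_rel = 83%

F_rel = (AUC_test/D_test) / (AUC_ref/D_ref)
      = (1574/75) / (1259/50)
      = 20.9867 / 25.18 = 0.8335 = 83.35%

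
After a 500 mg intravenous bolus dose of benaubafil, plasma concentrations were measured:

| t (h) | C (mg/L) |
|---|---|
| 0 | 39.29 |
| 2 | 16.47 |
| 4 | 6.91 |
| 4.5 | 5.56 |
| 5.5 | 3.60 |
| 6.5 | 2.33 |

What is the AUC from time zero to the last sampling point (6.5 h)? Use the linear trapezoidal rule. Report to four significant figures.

Trapezoidal AUC_0→6.5:
  [0→2]: (39.29+16.47)/2 × 2 = 55.76
  [2→4]: (16.47+6.91)/2 × 2 = 23.38
  [4→4.5]: (6.91+5.56)/2 × 0.5 = 3.1175
  [4.5→5.5]: (5.56+3.60)/2 × 1 = 4.58
  [5.5→6.5]: (3.60+2.33)/2 × 1 = 2.965
  Sum = 89.8025 mg/L·h

AUC = 89.80 mg/L·h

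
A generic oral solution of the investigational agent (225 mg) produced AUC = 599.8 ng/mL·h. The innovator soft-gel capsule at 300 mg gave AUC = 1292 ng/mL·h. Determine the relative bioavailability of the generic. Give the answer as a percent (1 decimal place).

F_rel = 61.9%

F_rel = (AUC_test/D_test) / (AUC_ref/D_ref)
      = (599.8/225) / (1292/300)
      = 2.66578 / 4.30667 = 0.6190 = 61.90%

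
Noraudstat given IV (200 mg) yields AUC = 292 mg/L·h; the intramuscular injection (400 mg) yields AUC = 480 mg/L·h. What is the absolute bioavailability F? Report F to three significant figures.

F = (AUC_ev / D_ev) / (AUC_iv / D_iv)
  = (480/400) / (292/200)
  = 1.2 / 1.46 = 0.8219

F = 0.822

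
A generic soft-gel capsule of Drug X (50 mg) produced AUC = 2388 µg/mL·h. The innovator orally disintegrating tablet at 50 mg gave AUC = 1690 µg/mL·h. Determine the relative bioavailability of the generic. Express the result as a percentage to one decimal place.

F_rel = (AUC_test/D_test) / (AUC_ref/D_ref)
      = (2388/50) / (1690/50)
      = 47.76 / 33.8 = 1.4130 = 141.30%

F_rel = 141.3%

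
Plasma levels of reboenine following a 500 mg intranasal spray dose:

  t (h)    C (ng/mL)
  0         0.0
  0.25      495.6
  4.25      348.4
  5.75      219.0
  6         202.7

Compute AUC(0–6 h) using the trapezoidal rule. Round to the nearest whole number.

AUC = 2228 ng/mL·h

Trapezoidal AUC_0→6:
  [0→0.25]: (0.0+495.6)/2 × 0.25 = 61.95
  [0.25→4.25]: (495.6+348.4)/2 × 4 = 1688.0
  [4.25→5.75]: (348.4+219.0)/2 × 1.5 = 425.55
  [5.75→6]: (219.0+202.7)/2 × 0.25 = 52.7125
  Sum = 2228.2125 ng/mL·h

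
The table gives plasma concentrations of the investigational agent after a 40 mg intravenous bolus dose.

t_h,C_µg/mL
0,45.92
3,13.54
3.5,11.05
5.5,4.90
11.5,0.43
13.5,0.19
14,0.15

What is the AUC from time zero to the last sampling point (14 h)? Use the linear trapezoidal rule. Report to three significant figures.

AUC = 128 µg/mL·h

Trapezoidal AUC_0→14:
  [0→3]: (45.92+13.54)/2 × 3 = 89.19
  [3→3.5]: (13.54+11.05)/2 × 0.5 = 6.1475
  [3.5→5.5]: (11.05+4.90)/2 × 2 = 15.95
  [5.5→11.5]: (4.90+0.43)/2 × 6 = 15.99
  [11.5→13.5]: (0.43+0.19)/2 × 2 = 0.62
  [13.5→14]: (0.19+0.15)/2 × 0.5 = 0.085
  Sum = 127.9825 µg/mL·h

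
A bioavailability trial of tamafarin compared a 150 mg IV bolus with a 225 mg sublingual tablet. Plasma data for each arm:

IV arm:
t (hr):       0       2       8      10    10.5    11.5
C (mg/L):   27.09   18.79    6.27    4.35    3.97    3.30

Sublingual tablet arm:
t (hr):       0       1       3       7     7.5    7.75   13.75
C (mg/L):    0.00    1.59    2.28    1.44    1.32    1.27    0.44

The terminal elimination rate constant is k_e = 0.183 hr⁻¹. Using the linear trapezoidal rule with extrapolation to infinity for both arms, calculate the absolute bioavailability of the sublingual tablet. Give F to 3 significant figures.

Trapezoidal AUC_0→11.5 (IV):
  [0→2]: (27.09+18.79)/2 × 2 = 45.88
  [2→8]: (18.79+6.27)/2 × 6 = 75.18
  [8→10]: (6.27+4.35)/2 × 2 = 10.62
  [10→10.5]: (4.35+3.97)/2 × 0.5 = 2.08
  [10.5→11.5]: (3.97+3.30)/2 × 1 = 3.635
  Sum = 137.395 mg/L·hr
IV tail: 3.30/0.183 = 18.033; AUC_iv,0→∞ = 137.395 + 18.033 = 155.428 mg/L·hr
Trapezoidal AUC_0→13.75 (sublingual tablet):
  [0→1]: (0.00+1.59)/2 × 1 = 0.795
  [1→3]: (1.59+2.28)/2 × 2 = 3.87
  [3→7]: (2.28+1.44)/2 × 4 = 7.44
  [7→7.5]: (1.44+1.32)/2 × 0.5 = 0.69
  [7.5→7.75]: (1.32+1.27)/2 × 0.25 = 0.32375
  [7.75→13.75]: (1.27+0.44)/2 × 6 = 5.13
  Sum = 18.24875 mg/L·hr
sublingual tablet tail: 0.44/0.183 = 2.404; AUC_ev,0→∞ = 18.24875 + 2.404 = 20.65275 mg/L·hr
F = (AUC_ev/D_ev)/(AUC_iv/D_iv) = (20.65275/225)/(155.428/150) = 0.09179/1.03619 = 0.0886

F = 0.0886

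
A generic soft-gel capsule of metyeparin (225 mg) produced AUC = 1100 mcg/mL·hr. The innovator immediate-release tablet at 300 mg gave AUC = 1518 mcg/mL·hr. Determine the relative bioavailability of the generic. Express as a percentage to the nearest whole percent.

F_rel = (AUC_test/D_test) / (AUC_ref/D_ref)
      = (1100/225) / (1518/300)
      = 4.88889 / 5.06 = 0.9662 = 96.62%

F_rel = 97%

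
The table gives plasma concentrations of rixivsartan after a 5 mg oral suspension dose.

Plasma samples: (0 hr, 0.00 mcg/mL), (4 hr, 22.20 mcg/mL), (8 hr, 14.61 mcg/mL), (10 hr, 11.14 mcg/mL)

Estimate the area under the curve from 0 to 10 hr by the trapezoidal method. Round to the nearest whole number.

AUC = 144 mcg/mL·hr

Trapezoidal AUC_0→10:
  [0→4]: (0.00+22.20)/2 × 4 = 44.4
  [4→8]: (22.20+14.61)/2 × 4 = 73.62
  [8→10]: (14.61+11.14)/2 × 2 = 25.75
  Sum = 143.77 mcg/mL·hr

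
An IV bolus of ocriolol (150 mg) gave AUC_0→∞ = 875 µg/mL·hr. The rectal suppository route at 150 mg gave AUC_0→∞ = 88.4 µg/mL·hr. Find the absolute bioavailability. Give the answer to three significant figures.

F = 0.101

F = (AUC_ev / D_ev) / (AUC_iv / D_iv)
  = (88.4/150) / (875/150)
  = 0.589333 / 5.83333 = 0.1010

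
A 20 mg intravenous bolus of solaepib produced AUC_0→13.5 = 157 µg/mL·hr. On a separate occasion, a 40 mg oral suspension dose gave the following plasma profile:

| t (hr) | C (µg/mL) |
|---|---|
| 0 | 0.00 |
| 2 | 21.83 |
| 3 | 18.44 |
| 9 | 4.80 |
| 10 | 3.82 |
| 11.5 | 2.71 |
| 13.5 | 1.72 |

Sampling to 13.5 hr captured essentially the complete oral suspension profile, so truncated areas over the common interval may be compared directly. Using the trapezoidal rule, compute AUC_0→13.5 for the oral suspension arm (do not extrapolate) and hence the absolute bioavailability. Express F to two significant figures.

Trapezoidal AUC_0→13.5 (oral suspension):
  [0→2]: (0.00+21.83)/2 × 2 = 21.83
  [2→3]: (21.83+18.44)/2 × 1 = 20.135
  [3→9]: (18.44+4.80)/2 × 6 = 69.72
  [9→10]: (4.80+3.82)/2 × 1 = 4.31
  [10→11.5]: (3.82+2.71)/2 × 1.5 = 4.8975
  [11.5→13.5]: (2.71+1.72)/2 × 2 = 4.43
  Sum = 125.3225 µg/mL·hr
F = (AUC_ev/D_ev)/(AUC_iv/D_iv) = (125.3225/40)/(157/20) = 3.1330625/7.85 = 0.3991

F = 0.40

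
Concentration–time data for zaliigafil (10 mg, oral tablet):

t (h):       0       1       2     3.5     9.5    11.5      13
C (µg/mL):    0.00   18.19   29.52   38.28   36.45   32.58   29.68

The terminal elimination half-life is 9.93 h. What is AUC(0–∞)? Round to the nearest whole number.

AUC = 849 µg/mL·h

Trapezoidal AUC_0→13:
  [0→1]: (0.00+18.19)/2 × 1 = 9.095
  [1→2]: (18.19+29.52)/2 × 1 = 23.855
  [2→3.5]: (29.52+38.28)/2 × 1.5 = 50.85
  [3.5→9.5]: (38.28+36.45)/2 × 6 = 224.19
  [9.5→11.5]: (36.45+32.58)/2 × 2 = 69.03
  [11.5→13]: (32.58+29.68)/2 × 1.5 = 46.695
  Sum = 423.715 µg/mL·h
k_e = ln2 / t½ = 0.693147 / 9.93 = 0.0698 h^-1
Extrapolated tail: C_last / k_e = 29.68 / 0.0698 = 425.215
AUC_0→∞ = 423.715 + 425.215 = 848.93 µg/mL·h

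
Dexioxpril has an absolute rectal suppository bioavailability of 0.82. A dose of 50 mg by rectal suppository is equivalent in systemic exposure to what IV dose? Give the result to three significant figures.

D_iv = 41.0 mg

Systemic exposure from an extravascular dose = F × D_ev, so the equivalent IV dose is F × D_ev.
D_iv = F × D_ev = 0.82 × 50 = 41 mg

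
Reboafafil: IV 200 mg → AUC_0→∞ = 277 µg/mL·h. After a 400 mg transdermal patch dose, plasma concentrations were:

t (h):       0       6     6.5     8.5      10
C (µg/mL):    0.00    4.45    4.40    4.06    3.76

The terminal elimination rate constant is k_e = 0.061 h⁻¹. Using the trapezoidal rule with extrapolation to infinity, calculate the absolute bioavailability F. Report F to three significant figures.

Trapezoidal AUC_0→10 (transdermal patch):
  [0→6]: (0.00+4.45)/2 × 6 = 13.35
  [6→6.5]: (4.45+4.40)/2 × 0.5 = 2.2125
  [6.5→8.5]: (4.40+4.06)/2 × 2 = 8.46
  [8.5→10]: (4.06+3.76)/2 × 1.5 = 5.865
  Sum = 29.8875 µg/mL·h
Tail: C_last/k_e = 3.76/0.061 = 61.639
AUC_0→∞ (transdermal patch) = 29.8875 + 61.639 = 91.5265 µg/mL·h
F = (AUC_ev/D_ev)/(AUC_iv/D_iv) = (91.5265/400)/(277/200) = 0.22881625/1.385 = 0.1652

F = 0.165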